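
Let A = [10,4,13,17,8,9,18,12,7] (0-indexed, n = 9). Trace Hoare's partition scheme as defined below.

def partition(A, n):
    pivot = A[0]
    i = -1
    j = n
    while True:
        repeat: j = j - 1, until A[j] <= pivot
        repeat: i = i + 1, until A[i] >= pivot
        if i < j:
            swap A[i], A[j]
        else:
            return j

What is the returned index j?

pivot = A[0] = 10; i = -1, j = 9
j→8 (A[8]=7≤10), i→0 (A[0]=10≥10); i<j, swap → [7,4,13,17,8,9,18,12,10]
j→5 (A[5]=9≤10), i→2 (A[2]=13≥10); i<j, swap → [7,4,9,17,8,13,18,12,10]
j→4 (A[4]=8≤10), i→3 (A[3]=17≥10); i<j, swap → [7,4,9,8,17,13,18,12,10]
j→3, i→4; i≥j, return j=3. A = [7,4,9,8,17,13,18,12,10]

3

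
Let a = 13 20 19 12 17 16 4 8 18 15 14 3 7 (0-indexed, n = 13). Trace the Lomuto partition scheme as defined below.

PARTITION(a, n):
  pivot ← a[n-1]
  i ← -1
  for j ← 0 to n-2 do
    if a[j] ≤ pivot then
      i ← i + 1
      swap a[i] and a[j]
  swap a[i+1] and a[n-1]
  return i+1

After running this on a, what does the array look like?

pivot = a[12] = 7; i = -1
j=0: a[0]=13 > 7 → no swap
j=1: a[1]=20 > 7 → no swap
j=2: a[2]=19 > 7 → no swap
j=3: a[3]=12 > 7 → no swap
j=4: a[4]=17 > 7 → no swap
j=5: a[5]=16 > 7 → no swap
j=6: a[6]=4 ≤ 7 → i=0, swap a[0],a[6] → 4 20 19 12 17 16 13 8 18 15 14 3 7
j=7: a[7]=8 > 7 → no swap
j=8: a[8]=18 > 7 → no swap
j=9: a[9]=15 > 7 → no swap
j=10: a[10]=14 > 7 → no swap
j=11: a[11]=3 ≤ 7 → i=1, swap a[1],a[11] → 4 3 19 12 17 16 13 8 18 15 14 20 7
final swap a[2],a[12] → 4 3 7 12 17 16 13 8 18 15 14 20 19; return 2

4 3 7 12 17 16 13 8 18 15 14 20 19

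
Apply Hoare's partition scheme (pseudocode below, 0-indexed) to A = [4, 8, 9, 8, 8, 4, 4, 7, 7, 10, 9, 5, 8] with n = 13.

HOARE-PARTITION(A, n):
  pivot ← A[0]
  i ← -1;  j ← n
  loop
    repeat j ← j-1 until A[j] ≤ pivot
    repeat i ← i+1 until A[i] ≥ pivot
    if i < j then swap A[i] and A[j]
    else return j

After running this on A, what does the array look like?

[4, 4, 9, 8, 8, 8, 4, 7, 7, 10, 9, 5, 8]

pivot = A[0] = 4; i = -1, j = 13
j→6 (A[6]=4≤4), i→0 (A[0]=4≥4); i<j, swap → [4, 8, 9, 8, 8, 4, 4, 7, 7, 10, 9, 5, 8]
j→5 (A[5]=4≤4), i→1 (A[1]=8≥4); i<j, swap → [4, 4, 9, 8, 8, 8, 4, 7, 7, 10, 9, 5, 8]
j→1, i→2; i≥j, return j=1. A = [4, 4, 9, 8, 8, 8, 4, 7, 7, 10, 9, 5, 8]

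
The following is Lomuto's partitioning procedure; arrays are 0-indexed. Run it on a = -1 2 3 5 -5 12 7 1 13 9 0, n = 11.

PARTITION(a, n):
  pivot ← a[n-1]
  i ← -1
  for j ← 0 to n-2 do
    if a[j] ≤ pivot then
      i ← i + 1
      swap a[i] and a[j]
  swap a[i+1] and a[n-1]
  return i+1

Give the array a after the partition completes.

pivot = a[10] = 0; i = -1
j=0: a[0]=-1 ≤ 0 → i=0, swap a[0],a[0] (no change) → -1 2 3 5 -5 12 7 1 13 9 0
j=1: a[1]=2 > 0 → no swap
j=2: a[2]=3 > 0 → no swap
j=3: a[3]=5 > 0 → no swap
j=4: a[4]=-5 ≤ 0 → i=1, swap a[1],a[4] → -1 -5 3 5 2 12 7 1 13 9 0
j=5: a[5]=12 > 0 → no swap
j=6: a[6]=7 > 0 → no swap
j=7: a[7]=1 > 0 → no swap
j=8: a[8]=13 > 0 → no swap
j=9: a[9]=9 > 0 → no swap
final swap a[2],a[10] → -1 -5 0 5 2 12 7 1 13 9 3; return 2

-1 -5 0 5 2 12 7 1 13 9 3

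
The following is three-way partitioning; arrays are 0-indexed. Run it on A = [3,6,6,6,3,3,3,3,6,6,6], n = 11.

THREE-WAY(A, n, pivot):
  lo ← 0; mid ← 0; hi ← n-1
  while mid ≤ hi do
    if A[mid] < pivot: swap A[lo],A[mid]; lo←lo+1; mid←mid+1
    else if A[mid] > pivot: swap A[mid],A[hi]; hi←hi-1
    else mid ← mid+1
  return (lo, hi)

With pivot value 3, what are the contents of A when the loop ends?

[3,3,3,3,3,6,6,6,6,6,6]

pivot = 3; lo=0, mid=0, hi=10
A[mid]=3=3: mid=1
A[mid]=6>3: swap A[1],A[10]; hi=9 → [3,6,6,6,3,3,3,3,6,6,6]
A[mid]=6>3: swap A[1],A[9]; hi=8 → [3,6,6,6,3,3,3,3,6,6,6]
A[mid]=6>3: swap A[1],A[8]; hi=7 → [3,6,6,6,3,3,3,3,6,6,6]
A[mid]=6>3: swap A[1],A[7]; hi=6 → [3,3,6,6,3,3,3,6,6,6,6]
A[mid]=3=3: mid=2
A[mid]=6>3: swap A[2],A[6]; hi=5 → [3,3,3,6,3,3,6,6,6,6,6]
A[mid]=3=3: mid=3
A[mid]=6>3: swap A[3],A[5]; hi=4 → [3,3,3,3,3,6,6,6,6,6,6]
A[mid]=3=3: mid=4
A[mid]=3=3: mid=5
end: lo=0, hi=4; A = [3,3,3,3,3,6,6,6,6,6,6]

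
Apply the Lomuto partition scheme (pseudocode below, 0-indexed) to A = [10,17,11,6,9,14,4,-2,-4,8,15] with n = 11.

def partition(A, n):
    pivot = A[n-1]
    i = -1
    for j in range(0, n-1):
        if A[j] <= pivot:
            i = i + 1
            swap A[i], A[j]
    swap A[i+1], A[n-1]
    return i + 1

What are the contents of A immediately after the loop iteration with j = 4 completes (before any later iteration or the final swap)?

[10,11,6,9,17,14,4,-2,-4,8,15]

pivot = A[10] = 15; i = -1
j=0: A[0]=10 ≤ 15 → i=0, swap A[0],A[0] (no change) → [10,17,11,6,9,14,4,-2,-4,8,15]
j=1: A[1]=17 > 15 → no swap
j=2: A[2]=11 ≤ 15 → i=1, swap A[1],A[2] → [10,11,17,6,9,14,4,-2,-4,8,15]
j=3: A[3]=6 ≤ 15 → i=2, swap A[2],A[3] → [10,11,6,17,9,14,4,-2,-4,8,15]
j=4: A[4]=9 ≤ 15 → i=3, swap A[3],A[4] → [10,11,6,9,17,14,4,-2,-4,8,15]
(after j=4) A = [10,11,6,9,17,14,4,-2,-4,8,15]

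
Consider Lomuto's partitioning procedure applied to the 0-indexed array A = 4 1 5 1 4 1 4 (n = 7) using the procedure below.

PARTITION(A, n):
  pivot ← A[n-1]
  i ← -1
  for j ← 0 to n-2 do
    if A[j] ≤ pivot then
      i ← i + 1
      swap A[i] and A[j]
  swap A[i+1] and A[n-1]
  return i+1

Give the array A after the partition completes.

pivot = A[6] = 4; i = -1
j=0: A[0]=4 ≤ 4 → i=0, swap A[0],A[0] (no change) → 4 1 5 1 4 1 4
j=1: A[1]=1 ≤ 4 → i=1, swap A[1],A[1] (no change) → 4 1 5 1 4 1 4
j=2: A[2]=5 > 4 → no swap
j=3: A[3]=1 ≤ 4 → i=2, swap A[2],A[3] → 4 1 1 5 4 1 4
j=4: A[4]=4 ≤ 4 → i=3, swap A[3],A[4] → 4 1 1 4 5 1 4
j=5: A[5]=1 ≤ 4 → i=4, swap A[4],A[5] → 4 1 1 4 1 5 4
final swap A[5],A[6] → 4 1 1 4 1 4 5; return 5

4 1 1 4 1 4 5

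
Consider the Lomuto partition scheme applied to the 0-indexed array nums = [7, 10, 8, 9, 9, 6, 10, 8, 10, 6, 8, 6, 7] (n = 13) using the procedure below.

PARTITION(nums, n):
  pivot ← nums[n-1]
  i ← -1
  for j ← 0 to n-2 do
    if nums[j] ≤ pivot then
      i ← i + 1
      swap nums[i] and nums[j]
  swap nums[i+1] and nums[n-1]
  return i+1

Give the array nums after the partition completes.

pivot = nums[12] = 7; i = -1
j=0: nums[0]=7 ≤ 7 → i=0, swap nums[0],nums[0] (no change) → [7, 10, 8, 9, 9, 6, 10, 8, 10, 6, 8, 6, 7]
j=1: nums[1]=10 > 7 → no swap
j=2: nums[2]=8 > 7 → no swap
j=3: nums[3]=9 > 7 → no swap
j=4: nums[4]=9 > 7 → no swap
j=5: nums[5]=6 ≤ 7 → i=1, swap nums[1],nums[5] → [7, 6, 8, 9, 9, 10, 10, 8, 10, 6, 8, 6, 7]
j=6: nums[6]=10 > 7 → no swap
j=7: nums[7]=8 > 7 → no swap
j=8: nums[8]=10 > 7 → no swap
j=9: nums[9]=6 ≤ 7 → i=2, swap nums[2],nums[9] → [7, 6, 6, 9, 9, 10, 10, 8, 10, 8, 8, 6, 7]
j=10: nums[10]=8 > 7 → no swap
j=11: nums[11]=6 ≤ 7 → i=3, swap nums[3],nums[11] → [7, 6, 6, 6, 9, 10, 10, 8, 10, 8, 8, 9, 7]
final swap nums[4],nums[12] → [7, 6, 6, 6, 7, 10, 10, 8, 10, 8, 8, 9, 9]; return 4

[7, 6, 6, 6, 7, 10, 10, 8, 10, 8, 8, 9, 9]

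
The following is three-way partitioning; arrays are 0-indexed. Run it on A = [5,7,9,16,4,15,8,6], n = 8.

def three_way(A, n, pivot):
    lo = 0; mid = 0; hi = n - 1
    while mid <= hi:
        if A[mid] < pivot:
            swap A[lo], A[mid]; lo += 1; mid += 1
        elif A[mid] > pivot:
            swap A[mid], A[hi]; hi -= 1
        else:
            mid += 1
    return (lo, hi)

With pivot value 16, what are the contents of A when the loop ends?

lo=0 mid=0 hi=7
5<16: swap(0,0), lo=1 mid=1 ⇒ [5,7,9,16,4,15,8,6]
7<16: swap(1,1), lo=2 mid=2 ⇒ [5,7,9,16,4,15,8,6]
9<16: swap(2,2), lo=3 mid=3 ⇒ [5,7,9,16,4,15,8,6]
16=16: mid=4
4<16: swap(3,4), lo=4 mid=5 ⇒ [5,7,9,4,16,15,8,6]
15<16: swap(4,5), lo=5 mid=6 ⇒ [5,7,9,4,15,16,8,6]
8<16: swap(5,6), lo=6 mid=7 ⇒ [5,7,9,4,15,8,16,6]
6<16: swap(6,7), lo=7 mid=8 ⇒ [5,7,9,4,15,8,6,16]
done. lo=7 hi=7; A=[5,7,9,4,15,8,6,16]

[5,7,9,4,15,8,6,16]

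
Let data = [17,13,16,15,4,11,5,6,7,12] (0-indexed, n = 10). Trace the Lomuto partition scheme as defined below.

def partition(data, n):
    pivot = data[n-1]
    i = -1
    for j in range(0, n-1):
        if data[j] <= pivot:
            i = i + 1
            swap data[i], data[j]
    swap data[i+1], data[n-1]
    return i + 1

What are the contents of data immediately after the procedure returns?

[4,11,5,6,7,12,16,15,17,13]

pivot = data[9] = 12; i = -1
j=0: data[0]=17 > 12 → no swap
j=1: data[1]=13 > 12 → no swap
j=2: data[2]=16 > 12 → no swap
j=3: data[3]=15 > 12 → no swap
j=4: data[4]=4 ≤ 12 → i=0, swap data[0],data[4] → [4,13,16,15,17,11,5,6,7,12]
j=5: data[5]=11 ≤ 12 → i=1, swap data[1],data[5] → [4,11,16,15,17,13,5,6,7,12]
j=6: data[6]=5 ≤ 12 → i=2, swap data[2],data[6] → [4,11,5,15,17,13,16,6,7,12]
j=7: data[7]=6 ≤ 12 → i=3, swap data[3],data[7] → [4,11,5,6,17,13,16,15,7,12]
j=8: data[8]=7 ≤ 12 → i=4, swap data[4],data[8] → [4,11,5,6,7,13,16,15,17,12]
final swap data[5],data[9] → [4,11,5,6,7,12,16,15,17,13]; return 5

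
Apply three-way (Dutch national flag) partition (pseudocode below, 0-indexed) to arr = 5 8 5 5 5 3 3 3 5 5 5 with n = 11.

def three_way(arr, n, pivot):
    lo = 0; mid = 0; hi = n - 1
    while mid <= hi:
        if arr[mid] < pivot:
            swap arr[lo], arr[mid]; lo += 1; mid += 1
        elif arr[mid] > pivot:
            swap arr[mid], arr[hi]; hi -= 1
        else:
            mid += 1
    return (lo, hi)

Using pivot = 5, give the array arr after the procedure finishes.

lo=0 mid=0 hi=10
5=5: mid=1
8>5: swap(1,10), hi=9 ⇒ 5 5 5 5 5 3 3 3 5 5 8
5=5: mid=2
5=5: mid=3
5=5: mid=4
5=5: mid=5
3<5: swap(0,5), lo=1 mid=6 ⇒ 3 5 5 5 5 5 3 3 5 5 8
3<5: swap(1,6), lo=2 mid=7 ⇒ 3 3 5 5 5 5 5 3 5 5 8
3<5: swap(2,7), lo=3 mid=8 ⇒ 3 3 3 5 5 5 5 5 5 5 8
5=5: mid=9
5=5: mid=10
done. lo=3 hi=9; arr=3 3 3 5 5 5 5 5 5 5 8

3 3 3 5 5 5 5 5 5 5 8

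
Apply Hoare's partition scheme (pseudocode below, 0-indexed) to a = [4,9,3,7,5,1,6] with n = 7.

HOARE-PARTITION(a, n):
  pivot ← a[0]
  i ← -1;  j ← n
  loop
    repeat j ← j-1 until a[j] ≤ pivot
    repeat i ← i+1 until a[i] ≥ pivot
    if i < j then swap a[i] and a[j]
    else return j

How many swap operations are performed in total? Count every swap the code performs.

2

pivot = a[0] = 4; i = -1, j = 7
j→5 (a[5]=1≤4), i→0 (a[0]=4≥4); i<j, swap → [1,9,3,7,5,4,6]
j→2 (a[2]=3≤4), i→1 (a[1]=9≥4); i<j, swap → [1,3,9,7,5,4,6]
j→1, i→2; i≥j, return j=1. a = [1,3,9,7,5,4,6]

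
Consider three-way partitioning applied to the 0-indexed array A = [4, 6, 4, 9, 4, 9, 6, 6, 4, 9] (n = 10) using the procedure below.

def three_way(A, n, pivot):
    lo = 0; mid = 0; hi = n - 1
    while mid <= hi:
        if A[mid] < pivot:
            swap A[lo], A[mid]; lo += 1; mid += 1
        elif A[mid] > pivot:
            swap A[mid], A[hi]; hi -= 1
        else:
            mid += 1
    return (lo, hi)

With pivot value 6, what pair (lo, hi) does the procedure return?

(4, 6)

lo=0 mid=0 hi=9
4<6: swap(0,0), lo=1 mid=1 ⇒ [4, 6, 4, 9, 4, 9, 6, 6, 4, 9]
6=6: mid=2
4<6: swap(1,2), lo=2 mid=3 ⇒ [4, 4, 6, 9, 4, 9, 6, 6, 4, 9]
9>6: swap(3,9), hi=8 ⇒ [4, 4, 6, 9, 4, 9, 6, 6, 4, 9]
9>6: swap(3,8), hi=7 ⇒ [4, 4, 6, 4, 4, 9, 6, 6, 9, 9]
4<6: swap(2,3), lo=3 mid=4 ⇒ [4, 4, 4, 6, 4, 9, 6, 6, 9, 9]
4<6: swap(3,4), lo=4 mid=5 ⇒ [4, 4, 4, 4, 6, 9, 6, 6, 9, 9]
9>6: swap(5,7), hi=6 ⇒ [4, 4, 4, 4, 6, 6, 6, 9, 9, 9]
6=6: mid=6
6=6: mid=7
done. lo=4 hi=6; A=[4, 4, 4, 4, 6, 6, 6, 9, 9, 9]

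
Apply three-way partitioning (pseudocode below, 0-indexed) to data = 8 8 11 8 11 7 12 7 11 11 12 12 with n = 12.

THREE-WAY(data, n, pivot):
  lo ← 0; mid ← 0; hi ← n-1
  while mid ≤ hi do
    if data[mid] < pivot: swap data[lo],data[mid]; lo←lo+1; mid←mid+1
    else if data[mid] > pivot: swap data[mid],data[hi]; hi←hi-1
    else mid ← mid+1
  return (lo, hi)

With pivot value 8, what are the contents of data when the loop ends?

7 7 8 8 8 12 11 11 11 12 12 11

lo=0 mid=0 hi=11
8=8: mid=1
8=8: mid=2
11>8: swap(2,11), hi=10 ⇒ 8 8 12 8 11 7 12 7 11 11 12 11
12>8: swap(2,10), hi=9 ⇒ 8 8 12 8 11 7 12 7 11 11 12 11
12>8: swap(2,9), hi=8 ⇒ 8 8 11 8 11 7 12 7 11 12 12 11
11>8: swap(2,8), hi=7 ⇒ 8 8 11 8 11 7 12 7 11 12 12 11
11>8: swap(2,7), hi=6 ⇒ 8 8 7 8 11 7 12 11 11 12 12 11
7<8: swap(0,2), lo=1 mid=3 ⇒ 7 8 8 8 11 7 12 11 11 12 12 11
8=8: mid=4
11>8: swap(4,6), hi=5 ⇒ 7 8 8 8 12 7 11 11 11 12 12 11
12>8: swap(4,5), hi=4 ⇒ 7 8 8 8 7 12 11 11 11 12 12 11
7<8: swap(1,4), lo=2 mid=5 ⇒ 7 7 8 8 8 12 11 11 11 12 12 11
done. lo=2 hi=4; data=7 7 8 8 8 12 11 11 11 12 12 11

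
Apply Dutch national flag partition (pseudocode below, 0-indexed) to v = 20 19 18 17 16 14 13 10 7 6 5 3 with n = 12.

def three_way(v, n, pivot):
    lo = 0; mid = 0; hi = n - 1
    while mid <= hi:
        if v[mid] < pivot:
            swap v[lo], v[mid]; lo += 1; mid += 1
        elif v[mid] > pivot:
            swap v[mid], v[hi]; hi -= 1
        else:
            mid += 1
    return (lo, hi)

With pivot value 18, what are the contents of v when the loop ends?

3 5 17 16 14 13 10 7 6 18 19 20

lo=0 mid=0 hi=11
20>18: swap(0,11), hi=10 ⇒ 3 19 18 17 16 14 13 10 7 6 5 20
3<18: swap(0,0), lo=1 mid=1 ⇒ 3 19 18 17 16 14 13 10 7 6 5 20
19>18: swap(1,10), hi=9 ⇒ 3 5 18 17 16 14 13 10 7 6 19 20
5<18: swap(1,1), lo=2 mid=2 ⇒ 3 5 18 17 16 14 13 10 7 6 19 20
18=18: mid=3
17<18: swap(2,3), lo=3 mid=4 ⇒ 3 5 17 18 16 14 13 10 7 6 19 20
16<18: swap(3,4), lo=4 mid=5 ⇒ 3 5 17 16 18 14 13 10 7 6 19 20
14<18: swap(4,5), lo=5 mid=6 ⇒ 3 5 17 16 14 18 13 10 7 6 19 20
13<18: swap(5,6), lo=6 mid=7 ⇒ 3 5 17 16 14 13 18 10 7 6 19 20
10<18: swap(6,7), lo=7 mid=8 ⇒ 3 5 17 16 14 13 10 18 7 6 19 20
7<18: swap(7,8), lo=8 mid=9 ⇒ 3 5 17 16 14 13 10 7 18 6 19 20
6<18: swap(8,9), lo=9 mid=10 ⇒ 3 5 17 16 14 13 10 7 6 18 19 20
done. lo=9 hi=9; v=3 5 17 16 14 13 10 7 6 18 19 20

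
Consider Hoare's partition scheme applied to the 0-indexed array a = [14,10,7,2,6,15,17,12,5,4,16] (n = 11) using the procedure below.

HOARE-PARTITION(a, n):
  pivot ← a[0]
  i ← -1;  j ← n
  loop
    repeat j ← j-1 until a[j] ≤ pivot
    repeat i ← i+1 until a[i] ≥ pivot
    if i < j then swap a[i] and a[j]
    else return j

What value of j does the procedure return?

6

pivot = a[0] = 14; i = -1, j = 11
j→9 (a[9]=4≤14), i→0 (a[0]=14≥14); i<j, swap → [4,10,7,2,6,15,17,12,5,14,16]
j→8 (a[8]=5≤14), i→5 (a[5]=15≥14); i<j, swap → [4,10,7,2,6,5,17,12,15,14,16]
j→7 (a[7]=12≤14), i→6 (a[6]=17≥14); i<j, swap → [4,10,7,2,6,5,12,17,15,14,16]
j→6, i→7; i≥j, return j=6. a = [4,10,7,2,6,5,12,17,15,14,16]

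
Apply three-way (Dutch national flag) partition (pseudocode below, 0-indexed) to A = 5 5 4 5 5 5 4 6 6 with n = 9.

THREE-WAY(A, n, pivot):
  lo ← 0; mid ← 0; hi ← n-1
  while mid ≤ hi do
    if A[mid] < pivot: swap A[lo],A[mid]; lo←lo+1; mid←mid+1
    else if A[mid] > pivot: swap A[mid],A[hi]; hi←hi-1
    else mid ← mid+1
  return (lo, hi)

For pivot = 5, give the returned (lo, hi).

(2, 6)

pivot = 5; lo=0, mid=0, hi=8
A[mid]=5=5: mid=1
A[mid]=5=5: mid=2
A[mid]=4<5: swap A[0],A[2]; lo=1,mid=3 → 4 5 5 5 5 5 4 6 6
A[mid]=5=5: mid=4
A[mid]=5=5: mid=5
A[mid]=5=5: mid=6
A[mid]=4<5: swap A[1],A[6]; lo=2,mid=7 → 4 4 5 5 5 5 5 6 6
A[mid]=6>5: swap A[7],A[8]; hi=7 → 4 4 5 5 5 5 5 6 6
A[mid]=6>5: swap A[7],A[7]; hi=6 → 4 4 5 5 5 5 5 6 6
end: lo=2, hi=6; A = 4 4 5 5 5 5 5 6 6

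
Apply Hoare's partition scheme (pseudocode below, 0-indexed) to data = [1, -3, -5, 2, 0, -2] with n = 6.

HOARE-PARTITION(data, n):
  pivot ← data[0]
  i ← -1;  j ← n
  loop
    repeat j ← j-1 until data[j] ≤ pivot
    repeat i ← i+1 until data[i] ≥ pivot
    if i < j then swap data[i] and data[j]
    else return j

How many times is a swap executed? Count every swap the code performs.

pivot = data[0] = 1; i = -1, j = 6
j→5 (data[5]=-2≤1), i→0 (data[0]=1≥1); i<j, swap → [-2, -3, -5, 2, 0, 1]
j→4 (data[4]=0≤1), i→3 (data[3]=2≥1); i<j, swap → [-2, -3, -5, 0, 2, 1]
j→3, i→4; i≥j, return j=3. data = [-2, -3, -5, 0, 2, 1]

2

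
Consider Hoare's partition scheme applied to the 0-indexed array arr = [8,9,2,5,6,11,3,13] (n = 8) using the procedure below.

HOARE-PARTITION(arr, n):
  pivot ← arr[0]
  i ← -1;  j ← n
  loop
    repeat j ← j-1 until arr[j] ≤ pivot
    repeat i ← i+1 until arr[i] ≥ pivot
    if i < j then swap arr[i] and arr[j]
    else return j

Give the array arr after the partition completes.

[3,6,2,5,9,11,8,13]

pivot = arr[0] = 8; i = -1, j = 8
j→6 (arr[6]=3≤8), i→0 (arr[0]=8≥8); i<j, swap → [3,9,2,5,6,11,8,13]
j→4 (arr[4]=6≤8), i→1 (arr[1]=9≥8); i<j, swap → [3,6,2,5,9,11,8,13]
j→3, i→4; i≥j, return j=3. arr = [3,6,2,5,9,11,8,13]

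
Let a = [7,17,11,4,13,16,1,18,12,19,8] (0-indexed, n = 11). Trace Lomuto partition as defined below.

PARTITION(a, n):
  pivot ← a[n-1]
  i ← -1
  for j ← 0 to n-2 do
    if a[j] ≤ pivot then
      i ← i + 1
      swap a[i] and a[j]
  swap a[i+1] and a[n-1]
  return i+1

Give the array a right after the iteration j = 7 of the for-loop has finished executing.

pivot=8, i=-1
j=0: 7≤8, i=0, swap(0,0) ⇒ [7,17,11,4,13,16,1,18,12,19,8]
j=1: 17>8, skip
j=2: 11>8, skip
j=3: 4≤8, i=1, swap(1,3) ⇒ [7,4,11,17,13,16,1,18,12,19,8]
j=4: 13>8, skip
j=5: 16>8, skip
j=6: 1≤8, i=2, swap(2,6) ⇒ [7,4,1,17,13,16,11,18,12,19,8]
j=7: 18>8, skip
(after j=7) a = [7,4,1,17,13,16,11,18,12,19,8]

[7,4,1,17,13,16,11,18,12,19,8]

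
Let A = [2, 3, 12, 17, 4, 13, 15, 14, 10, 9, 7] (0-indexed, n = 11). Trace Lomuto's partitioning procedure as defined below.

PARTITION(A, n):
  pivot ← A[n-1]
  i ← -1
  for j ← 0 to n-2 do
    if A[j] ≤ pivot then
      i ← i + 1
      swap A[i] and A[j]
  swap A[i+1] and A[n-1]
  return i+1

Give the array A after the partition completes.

[2, 3, 4, 7, 12, 13, 15, 14, 10, 9, 17]

pivot = A[10] = 7; i = -1
j=0: A[0]=2 ≤ 7 → i=0, swap A[0],A[0] (no change) → [2, 3, 12, 17, 4, 13, 15, 14, 10, 9, 7]
j=1: A[1]=3 ≤ 7 → i=1, swap A[1],A[1] (no change) → [2, 3, 12, 17, 4, 13, 15, 14, 10, 9, 7]
j=2: A[2]=12 > 7 → no swap
j=3: A[3]=17 > 7 → no swap
j=4: A[4]=4 ≤ 7 → i=2, swap A[2],A[4] → [2, 3, 4, 17, 12, 13, 15, 14, 10, 9, 7]
j=5: A[5]=13 > 7 → no swap
j=6: A[6]=15 > 7 → no swap
j=7: A[7]=14 > 7 → no swap
j=8: A[8]=10 > 7 → no swap
j=9: A[9]=9 > 7 → no swap
final swap A[3],A[10] → [2, 3, 4, 7, 12, 13, 15, 14, 10, 9, 17]; return 3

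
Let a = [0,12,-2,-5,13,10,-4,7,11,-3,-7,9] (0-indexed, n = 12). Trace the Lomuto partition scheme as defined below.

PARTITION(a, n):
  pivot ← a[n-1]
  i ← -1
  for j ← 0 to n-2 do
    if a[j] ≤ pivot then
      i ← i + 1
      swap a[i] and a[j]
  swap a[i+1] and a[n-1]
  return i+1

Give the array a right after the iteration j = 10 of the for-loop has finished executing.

pivot=9, i=-1
j=0: 0≤9, i=0, swap(0,0) ⇒ [0,12,-2,-5,13,10,-4,7,11,-3,-7,9]
j=1: 12>9, skip
j=2: -2≤9, i=1, swap(1,2) ⇒ [0,-2,12,-5,13,10,-4,7,11,-3,-7,9]
j=3: -5≤9, i=2, swap(2,3) ⇒ [0,-2,-5,12,13,10,-4,7,11,-3,-7,9]
j=4: 13>9, skip
j=5: 10>9, skip
j=6: -4≤9, i=3, swap(3,6) ⇒ [0,-2,-5,-4,13,10,12,7,11,-3,-7,9]
j=7: 7≤9, i=4, swap(4,7) ⇒ [0,-2,-5,-4,7,10,12,13,11,-3,-7,9]
j=8: 11>9, skip
j=9: -3≤9, i=5, swap(5,9) ⇒ [0,-2,-5,-4,7,-3,12,13,11,10,-7,9]
j=10: -7≤9, i=6, swap(6,10) ⇒ [0,-2,-5,-4,7,-3,-7,13,11,10,12,9]
(after j=10) a = [0,-2,-5,-4,7,-3,-7,13,11,10,12,9]

[0,-2,-5,-4,7,-3,-7,13,11,10,12,9]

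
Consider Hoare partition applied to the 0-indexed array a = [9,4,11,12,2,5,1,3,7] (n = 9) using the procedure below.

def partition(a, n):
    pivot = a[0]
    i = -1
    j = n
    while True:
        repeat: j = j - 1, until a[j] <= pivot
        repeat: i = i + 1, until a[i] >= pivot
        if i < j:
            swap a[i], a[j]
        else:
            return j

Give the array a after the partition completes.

pivot = a[0] = 9; i = -1, j = 9
j→8 (a[8]=7≤9), i→0 (a[0]=9≥9); i<j, swap → [7,4,11,12,2,5,1,3,9]
j→7 (a[7]=3≤9), i→2 (a[2]=11≥9); i<j, swap → [7,4,3,12,2,5,1,11,9]
j→6 (a[6]=1≤9), i→3 (a[3]=12≥9); i<j, swap → [7,4,3,1,2,5,12,11,9]
j→5, i→6; i≥j, return j=5. a = [7,4,3,1,2,5,12,11,9]

[7,4,3,1,2,5,12,11,9]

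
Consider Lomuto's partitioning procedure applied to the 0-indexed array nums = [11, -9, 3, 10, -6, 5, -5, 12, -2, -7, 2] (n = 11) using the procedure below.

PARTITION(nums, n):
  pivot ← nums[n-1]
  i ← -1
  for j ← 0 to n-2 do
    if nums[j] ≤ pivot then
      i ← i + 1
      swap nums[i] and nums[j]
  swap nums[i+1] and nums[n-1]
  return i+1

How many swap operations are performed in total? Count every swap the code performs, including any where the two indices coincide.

pivot = nums[10] = 2; i = -1
j=0: nums[0]=11 > 2 → no swap
j=1: nums[1]=-9 ≤ 2 → i=0, swap nums[0],nums[1] → [-9, 11, 3, 10, -6, 5, -5, 12, -2, -7, 2]
j=2: nums[2]=3 > 2 → no swap
j=3: nums[3]=10 > 2 → no swap
j=4: nums[4]=-6 ≤ 2 → i=1, swap nums[1],nums[4] → [-9, -6, 3, 10, 11, 5, -5, 12, -2, -7, 2]
j=5: nums[5]=5 > 2 → no swap
j=6: nums[6]=-5 ≤ 2 → i=2, swap nums[2],nums[6] → [-9, -6, -5, 10, 11, 5, 3, 12, -2, -7, 2]
j=7: nums[7]=12 > 2 → no swap
j=8: nums[8]=-2 ≤ 2 → i=3, swap nums[3],nums[8] → [-9, -6, -5, -2, 11, 5, 3, 12, 10, -7, 2]
j=9: nums[9]=-7 ≤ 2 → i=4, swap nums[4],nums[9] → [-9, -6, -5, -2, -7, 5, 3, 12, 10, 11, 2]
final swap nums[5],nums[10] → [-9, -6, -5, -2, -7, 2, 3, 12, 10, 11, 5]; return 5

6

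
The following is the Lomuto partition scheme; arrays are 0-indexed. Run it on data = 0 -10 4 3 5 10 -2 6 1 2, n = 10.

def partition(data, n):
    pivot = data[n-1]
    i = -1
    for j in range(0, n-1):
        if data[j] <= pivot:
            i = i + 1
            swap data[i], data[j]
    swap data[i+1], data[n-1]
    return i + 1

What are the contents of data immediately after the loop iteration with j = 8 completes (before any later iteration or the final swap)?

pivot=2, i=-1
j=0: 0≤2, i=0, swap(0,0) ⇒ 0 -10 4 3 5 10 -2 6 1 2
j=1: -10≤2, i=1, swap(1,1) ⇒ 0 -10 4 3 5 10 -2 6 1 2
j=2: 4>2, skip
j=3: 3>2, skip
j=4: 5>2, skip
j=5: 10>2, skip
j=6: -2≤2, i=2, swap(2,6) ⇒ 0 -10 -2 3 5 10 4 6 1 2
j=7: 6>2, skip
j=8: 1≤2, i=3, swap(3,8) ⇒ 0 -10 -2 1 5 10 4 6 3 2
(after j=8) data = 0 -10 -2 1 5 10 4 6 3 2

0 -10 -2 1 5 10 4 6 3 2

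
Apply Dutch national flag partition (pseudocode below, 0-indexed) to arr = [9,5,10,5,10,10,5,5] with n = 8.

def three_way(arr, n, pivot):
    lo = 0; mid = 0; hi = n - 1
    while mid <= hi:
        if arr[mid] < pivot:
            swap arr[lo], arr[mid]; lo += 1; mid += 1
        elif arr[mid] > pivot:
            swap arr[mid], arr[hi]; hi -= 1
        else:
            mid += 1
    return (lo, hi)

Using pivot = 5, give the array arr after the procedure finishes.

[5,5,5,5,10,10,10,9]

pivot = 5; lo=0, mid=0, hi=7
arr[mid]=9>5: swap arr[0],arr[7]; hi=6 → [5,5,10,5,10,10,5,9]
arr[mid]=5=5: mid=1
arr[mid]=5=5: mid=2
arr[mid]=10>5: swap arr[2],arr[6]; hi=5 → [5,5,5,5,10,10,10,9]
arr[mid]=5=5: mid=3
arr[mid]=5=5: mid=4
arr[mid]=10>5: swap arr[4],arr[5]; hi=4 → [5,5,5,5,10,10,10,9]
arr[mid]=10>5: swap arr[4],arr[4]; hi=3 → [5,5,5,5,10,10,10,9]
end: lo=0, hi=3; arr = [5,5,5,5,10,10,10,9]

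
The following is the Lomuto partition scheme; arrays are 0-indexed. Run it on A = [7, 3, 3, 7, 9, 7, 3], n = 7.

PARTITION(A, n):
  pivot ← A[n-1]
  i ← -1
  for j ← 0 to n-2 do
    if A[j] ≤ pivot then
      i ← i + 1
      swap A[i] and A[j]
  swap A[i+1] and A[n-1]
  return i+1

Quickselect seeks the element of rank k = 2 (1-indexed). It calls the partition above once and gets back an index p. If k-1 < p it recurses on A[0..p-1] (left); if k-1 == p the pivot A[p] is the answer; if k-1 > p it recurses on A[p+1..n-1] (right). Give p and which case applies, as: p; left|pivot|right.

2; left

pivot=3, i=-1
j=0: 7>3, skip
j=1: 3≤3, i=0, swap(0,1) ⇒ [3, 7, 3, 7, 9, 7, 3]
j=2: 3≤3, i=1, swap(1,2) ⇒ [3, 3, 7, 7, 9, 7, 3]
j=3: 7>3, skip
j=4: 9>3, skip
j=5: 7>3, skip
swap(2,6) ⇒ [3, 3, 3, 7, 9, 7, 7]; return 2
p = 2; k-1 = 1 < 2 ⇒ left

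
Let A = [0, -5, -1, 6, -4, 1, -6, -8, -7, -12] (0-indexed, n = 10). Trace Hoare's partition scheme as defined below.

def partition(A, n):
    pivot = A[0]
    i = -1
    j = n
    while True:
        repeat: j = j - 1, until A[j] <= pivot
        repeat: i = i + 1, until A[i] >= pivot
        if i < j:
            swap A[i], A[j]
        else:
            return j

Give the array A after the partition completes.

[-12, -5, -1, -7, -4, -8, -6, 1, 6, 0]

pivot=0
j stops at 9 (-12), i stops at 0 (0); swap ⇒ [-12, -5, -1, 6, -4, 1, -6, -8, -7, 0]
j stops at 8 (-7), i stops at 3 (6); swap ⇒ [-12, -5, -1, -7, -4, 1, -6, -8, 6, 0]
j stops at 7 (-8), i stops at 5 (1); swap ⇒ [-12, -5, -1, -7, -4, -8, -6, 1, 6, 0]
j stops at 6, i stops at 7; i≥j ⇒ return 6. A=[-12, -5, -1, -7, -4, -8, -6, 1, 6, 0]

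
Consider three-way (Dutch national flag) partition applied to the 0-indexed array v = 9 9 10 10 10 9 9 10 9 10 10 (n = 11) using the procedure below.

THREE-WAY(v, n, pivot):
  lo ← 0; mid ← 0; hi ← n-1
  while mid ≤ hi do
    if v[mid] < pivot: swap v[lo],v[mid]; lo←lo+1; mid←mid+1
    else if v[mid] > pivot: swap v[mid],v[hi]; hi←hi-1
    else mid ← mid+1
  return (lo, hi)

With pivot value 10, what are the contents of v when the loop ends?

9 9 9 9 9 10 10 10 10 10 10

lo=0 mid=0 hi=10
9<10: swap(0,0), lo=1 mid=1 ⇒ 9 9 10 10 10 9 9 10 9 10 10
9<10: swap(1,1), lo=2 mid=2 ⇒ 9 9 10 10 10 9 9 10 9 10 10
10=10: mid=3
10=10: mid=4
10=10: mid=5
9<10: swap(2,5), lo=3 mid=6 ⇒ 9 9 9 10 10 10 9 10 9 10 10
9<10: swap(3,6), lo=4 mid=7 ⇒ 9 9 9 9 10 10 10 10 9 10 10
10=10: mid=8
9<10: swap(4,8), lo=5 mid=9 ⇒ 9 9 9 9 9 10 10 10 10 10 10
10=10: mid=10
10=10: mid=11
done. lo=5 hi=10; v=9 9 9 9 9 10 10 10 10 10 10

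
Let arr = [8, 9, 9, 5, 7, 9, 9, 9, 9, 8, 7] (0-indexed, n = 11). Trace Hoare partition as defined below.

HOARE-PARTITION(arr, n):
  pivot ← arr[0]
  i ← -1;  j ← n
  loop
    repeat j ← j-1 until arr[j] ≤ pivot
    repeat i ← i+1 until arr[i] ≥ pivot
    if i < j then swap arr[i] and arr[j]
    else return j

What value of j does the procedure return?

pivot = arr[0] = 8; i = -1, j = 11
j→10 (arr[10]=7≤8), i→0 (arr[0]=8≥8); i<j, swap → [7, 9, 9, 5, 7, 9, 9, 9, 9, 8, 8]
j→9 (arr[9]=8≤8), i→1 (arr[1]=9≥8); i<j, swap → [7, 8, 9, 5, 7, 9, 9, 9, 9, 9, 8]
j→4 (arr[4]=7≤8), i→2 (arr[2]=9≥8); i<j, swap → [7, 8, 7, 5, 9, 9, 9, 9, 9, 9, 8]
j→3, i→4; i≥j, return j=3. arr = [7, 8, 7, 5, 9, 9, 9, 9, 9, 9, 8]

3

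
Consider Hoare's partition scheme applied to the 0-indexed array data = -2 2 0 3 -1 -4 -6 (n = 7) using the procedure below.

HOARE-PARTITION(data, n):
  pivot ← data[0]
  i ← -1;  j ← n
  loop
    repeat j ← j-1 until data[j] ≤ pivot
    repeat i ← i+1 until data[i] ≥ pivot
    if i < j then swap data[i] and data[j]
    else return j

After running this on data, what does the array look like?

pivot = data[0] = -2; i = -1, j = 7
j→6 (data[6]=-6≤-2), i→0 (data[0]=-2≥-2); i<j, swap → -6 2 0 3 -1 -4 -2
j→5 (data[5]=-4≤-2), i→1 (data[1]=2≥-2); i<j, swap → -6 -4 0 3 -1 2 -2
j→1, i→2; i≥j, return j=1. data = -6 -4 0 3 -1 2 -2

-6 -4 0 3 -1 2 -2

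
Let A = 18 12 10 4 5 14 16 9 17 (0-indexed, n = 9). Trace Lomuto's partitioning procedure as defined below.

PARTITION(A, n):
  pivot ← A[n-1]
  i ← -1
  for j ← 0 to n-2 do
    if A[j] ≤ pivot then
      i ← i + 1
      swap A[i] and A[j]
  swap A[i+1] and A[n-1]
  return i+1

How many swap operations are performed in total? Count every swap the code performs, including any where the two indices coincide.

8

pivot = A[8] = 17; i = -1
j=0: A[0]=18 > 17 → no swap
j=1: A[1]=12 ≤ 17 → i=0, swap A[0],A[1] → 12 18 10 4 5 14 16 9 17
j=2: A[2]=10 ≤ 17 → i=1, swap A[1],A[2] → 12 10 18 4 5 14 16 9 17
j=3: A[3]=4 ≤ 17 → i=2, swap A[2],A[3] → 12 10 4 18 5 14 16 9 17
j=4: A[4]=5 ≤ 17 → i=3, swap A[3],A[4] → 12 10 4 5 18 14 16 9 17
j=5: A[5]=14 ≤ 17 → i=4, swap A[4],A[5] → 12 10 4 5 14 18 16 9 17
j=6: A[6]=16 ≤ 17 → i=5, swap A[5],A[6] → 12 10 4 5 14 16 18 9 17
j=7: A[7]=9 ≤ 17 → i=6, swap A[6],A[7] → 12 10 4 5 14 16 9 18 17
final swap A[7],A[8] → 12 10 4 5 14 16 9 17 18; return 7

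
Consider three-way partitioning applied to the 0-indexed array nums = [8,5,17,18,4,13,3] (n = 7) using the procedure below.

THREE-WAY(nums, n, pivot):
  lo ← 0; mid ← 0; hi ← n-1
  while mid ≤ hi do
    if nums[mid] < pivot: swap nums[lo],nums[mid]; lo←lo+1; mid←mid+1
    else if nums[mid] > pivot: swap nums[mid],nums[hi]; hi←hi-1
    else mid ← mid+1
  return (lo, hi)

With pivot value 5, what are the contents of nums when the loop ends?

lo=0 mid=0 hi=6
8>5: swap(0,6), hi=5 ⇒ [3,5,17,18,4,13,8]
3<5: swap(0,0), lo=1 mid=1 ⇒ [3,5,17,18,4,13,8]
5=5: mid=2
17>5: swap(2,5), hi=4 ⇒ [3,5,13,18,4,17,8]
13>5: swap(2,4), hi=3 ⇒ [3,5,4,18,13,17,8]
4<5: swap(1,2), lo=2 mid=3 ⇒ [3,4,5,18,13,17,8]
18>5: swap(3,3), hi=2 ⇒ [3,4,5,18,13,17,8]
done. lo=2 hi=2; nums=[3,4,5,18,13,17,8]

[3,4,5,18,13,17,8]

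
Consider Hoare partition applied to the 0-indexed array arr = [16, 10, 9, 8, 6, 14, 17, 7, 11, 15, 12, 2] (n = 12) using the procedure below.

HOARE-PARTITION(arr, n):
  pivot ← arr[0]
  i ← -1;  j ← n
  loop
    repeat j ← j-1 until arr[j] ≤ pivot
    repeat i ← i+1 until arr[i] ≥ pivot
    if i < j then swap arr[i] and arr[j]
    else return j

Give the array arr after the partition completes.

pivot = arr[0] = 16; i = -1, j = 12
j→11 (arr[11]=2≤16), i→0 (arr[0]=16≥16); i<j, swap → [2, 10, 9, 8, 6, 14, 17, 7, 11, 15, 12, 16]
j→10 (arr[10]=12≤16), i→6 (arr[6]=17≥16); i<j, swap → [2, 10, 9, 8, 6, 14, 12, 7, 11, 15, 17, 16]
j→9, i→10; i≥j, return j=9. arr = [2, 10, 9, 8, 6, 14, 12, 7, 11, 15, 17, 16]

[2, 10, 9, 8, 6, 14, 12, 7, 11, 15, 17, 16]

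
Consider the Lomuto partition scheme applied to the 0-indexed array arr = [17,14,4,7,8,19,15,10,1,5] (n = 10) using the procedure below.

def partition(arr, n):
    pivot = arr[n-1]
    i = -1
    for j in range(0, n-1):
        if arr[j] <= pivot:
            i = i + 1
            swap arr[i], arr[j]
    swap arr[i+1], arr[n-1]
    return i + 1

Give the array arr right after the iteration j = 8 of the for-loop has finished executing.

pivot=5, i=-1
j=0: 17>5, skip
j=1: 14>5, skip
j=2: 4≤5, i=0, swap(0,2) ⇒ [4,14,17,7,8,19,15,10,1,5]
j=3: 7>5, skip
j=4: 8>5, skip
j=5: 19>5, skip
j=6: 15>5, skip
j=7: 10>5, skip
j=8: 1≤5, i=1, swap(1,8) ⇒ [4,1,17,7,8,19,15,10,14,5]
(after j=8) arr = [4,1,17,7,8,19,15,10,14,5]

[4,1,17,7,8,19,15,10,14,5]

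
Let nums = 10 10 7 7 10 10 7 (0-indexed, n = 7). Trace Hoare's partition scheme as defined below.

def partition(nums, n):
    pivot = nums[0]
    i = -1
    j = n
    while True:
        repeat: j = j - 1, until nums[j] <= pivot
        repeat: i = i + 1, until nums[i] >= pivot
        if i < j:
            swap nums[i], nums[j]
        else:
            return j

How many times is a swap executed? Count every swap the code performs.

2

pivot=10
j stops at 6 (7), i stops at 0 (10); swap ⇒ 7 10 7 7 10 10 10
j stops at 5 (10), i stops at 1 (10); swap ⇒ 7 10 7 7 10 10 10
j stops at 4, i stops at 4; i≥j ⇒ return 4. nums=7 10 7 7 10 10 10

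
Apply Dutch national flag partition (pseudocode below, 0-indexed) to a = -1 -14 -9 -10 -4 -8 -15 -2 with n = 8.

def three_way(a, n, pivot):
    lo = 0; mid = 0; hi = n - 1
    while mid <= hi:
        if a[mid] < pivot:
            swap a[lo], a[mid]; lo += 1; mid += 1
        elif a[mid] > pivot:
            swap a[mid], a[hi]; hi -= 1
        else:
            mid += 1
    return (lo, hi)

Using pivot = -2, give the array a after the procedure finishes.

lo=0 mid=0 hi=7
-1>-2: swap(0,7), hi=6 ⇒ -2 -14 -9 -10 -4 -8 -15 -1
-2=-2: mid=1
-14<-2: swap(0,1), lo=1 mid=2 ⇒ -14 -2 -9 -10 -4 -8 -15 -1
-9<-2: swap(1,2), lo=2 mid=3 ⇒ -14 -9 -2 -10 -4 -8 -15 -1
-10<-2: swap(2,3), lo=3 mid=4 ⇒ -14 -9 -10 -2 -4 -8 -15 -1
-4<-2: swap(3,4), lo=4 mid=5 ⇒ -14 -9 -10 -4 -2 -8 -15 -1
-8<-2: swap(4,5), lo=5 mid=6 ⇒ -14 -9 -10 -4 -8 -2 -15 -1
-15<-2: swap(5,6), lo=6 mid=7 ⇒ -14 -9 -10 -4 -8 -15 -2 -1
done. lo=6 hi=6; a=-14 -9 -10 -4 -8 -15 -2 -1

-14 -9 -10 -4 -8 -15 -2 -1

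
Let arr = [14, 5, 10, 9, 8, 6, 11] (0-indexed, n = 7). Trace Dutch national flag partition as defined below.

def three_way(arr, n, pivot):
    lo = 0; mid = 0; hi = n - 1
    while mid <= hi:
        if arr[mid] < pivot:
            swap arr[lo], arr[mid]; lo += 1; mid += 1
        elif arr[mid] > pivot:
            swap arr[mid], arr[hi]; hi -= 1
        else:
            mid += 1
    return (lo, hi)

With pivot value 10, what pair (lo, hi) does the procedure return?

(4, 4)

lo=0 mid=0 hi=6
14>10: swap(0,6), hi=5 ⇒ [11, 5, 10, 9, 8, 6, 14]
11>10: swap(0,5), hi=4 ⇒ [6, 5, 10, 9, 8, 11, 14]
6<10: swap(0,0), lo=1 mid=1 ⇒ [6, 5, 10, 9, 8, 11, 14]
5<10: swap(1,1), lo=2 mid=2 ⇒ [6, 5, 10, 9, 8, 11, 14]
10=10: mid=3
9<10: swap(2,3), lo=3 mid=4 ⇒ [6, 5, 9, 10, 8, 11, 14]
8<10: swap(3,4), lo=4 mid=5 ⇒ [6, 5, 9, 8, 10, 11, 14]
done. lo=4 hi=4; arr=[6, 5, 9, 8, 10, 11, 14]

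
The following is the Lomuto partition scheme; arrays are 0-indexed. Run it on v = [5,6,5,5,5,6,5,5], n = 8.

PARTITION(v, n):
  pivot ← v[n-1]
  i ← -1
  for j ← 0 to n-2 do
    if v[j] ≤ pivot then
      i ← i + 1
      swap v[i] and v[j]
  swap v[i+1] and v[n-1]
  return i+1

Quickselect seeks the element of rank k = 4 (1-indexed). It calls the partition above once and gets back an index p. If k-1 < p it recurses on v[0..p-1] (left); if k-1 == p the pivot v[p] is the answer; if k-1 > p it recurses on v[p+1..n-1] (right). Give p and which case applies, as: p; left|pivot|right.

5; left

pivot = v[7] = 5; i = -1
j=0: v[0]=5 ≤ 5 → i=0, swap v[0],v[0] (no change) → [5,6,5,5,5,6,5,5]
j=1: v[1]=6 > 5 → no swap
j=2: v[2]=5 ≤ 5 → i=1, swap v[1],v[2] → [5,5,6,5,5,6,5,5]
j=3: v[3]=5 ≤ 5 → i=2, swap v[2],v[3] → [5,5,5,6,5,6,5,5]
j=4: v[4]=5 ≤ 5 → i=3, swap v[3],v[4] → [5,5,5,5,6,6,5,5]
j=5: v[5]=6 > 5 → no swap
j=6: v[6]=5 ≤ 5 → i=4, swap v[4],v[6] → [5,5,5,5,5,6,6,5]
final swap v[5],v[7] → [5,5,5,5,5,5,6,6]; return 5
p = 5; k-1 = 3 < 5 ⇒ left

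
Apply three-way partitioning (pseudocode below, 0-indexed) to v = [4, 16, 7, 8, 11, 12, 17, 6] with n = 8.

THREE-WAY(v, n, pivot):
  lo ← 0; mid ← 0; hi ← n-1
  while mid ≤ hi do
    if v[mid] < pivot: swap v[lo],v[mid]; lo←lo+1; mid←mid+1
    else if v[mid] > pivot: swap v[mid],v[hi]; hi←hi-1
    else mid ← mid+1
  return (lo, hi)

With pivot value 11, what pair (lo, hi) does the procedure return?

(4, 4)

lo=0 mid=0 hi=7
4<11: swap(0,0), lo=1 mid=1 ⇒ [4, 16, 7, 8, 11, 12, 17, 6]
16>11: swap(1,7), hi=6 ⇒ [4, 6, 7, 8, 11, 12, 17, 16]
6<11: swap(1,1), lo=2 mid=2 ⇒ [4, 6, 7, 8, 11, 12, 17, 16]
7<11: swap(2,2), lo=3 mid=3 ⇒ [4, 6, 7, 8, 11, 12, 17, 16]
8<11: swap(3,3), lo=4 mid=4 ⇒ [4, 6, 7, 8, 11, 12, 17, 16]
11=11: mid=5
12>11: swap(5,6), hi=5 ⇒ [4, 6, 7, 8, 11, 17, 12, 16]
17>11: swap(5,5), hi=4 ⇒ [4, 6, 7, 8, 11, 17, 12, 16]
done. lo=4 hi=4; v=[4, 6, 7, 8, 11, 17, 12, 16]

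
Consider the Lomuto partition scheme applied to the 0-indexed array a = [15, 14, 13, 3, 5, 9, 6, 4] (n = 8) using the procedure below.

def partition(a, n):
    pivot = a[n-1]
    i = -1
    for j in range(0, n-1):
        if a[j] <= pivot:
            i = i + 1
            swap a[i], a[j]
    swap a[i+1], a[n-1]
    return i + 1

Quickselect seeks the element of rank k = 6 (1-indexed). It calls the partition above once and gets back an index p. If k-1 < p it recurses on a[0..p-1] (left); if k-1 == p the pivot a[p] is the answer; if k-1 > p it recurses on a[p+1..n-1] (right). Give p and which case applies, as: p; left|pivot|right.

1; right

pivot = a[7] = 4; i = -1
j=0: a[0]=15 > 4 → no swap
j=1: a[1]=14 > 4 → no swap
j=2: a[2]=13 > 4 → no swap
j=3: a[3]=3 ≤ 4 → i=0, swap a[0],a[3] → [3, 14, 13, 15, 5, 9, 6, 4]
j=4: a[4]=5 > 4 → no swap
j=5: a[5]=9 > 4 → no swap
j=6: a[6]=6 > 4 → no swap
final swap a[1],a[7] → [3, 4, 13, 15, 5, 9, 6, 14]; return 1
p = 1; k-1 = 5 > 1 ⇒ right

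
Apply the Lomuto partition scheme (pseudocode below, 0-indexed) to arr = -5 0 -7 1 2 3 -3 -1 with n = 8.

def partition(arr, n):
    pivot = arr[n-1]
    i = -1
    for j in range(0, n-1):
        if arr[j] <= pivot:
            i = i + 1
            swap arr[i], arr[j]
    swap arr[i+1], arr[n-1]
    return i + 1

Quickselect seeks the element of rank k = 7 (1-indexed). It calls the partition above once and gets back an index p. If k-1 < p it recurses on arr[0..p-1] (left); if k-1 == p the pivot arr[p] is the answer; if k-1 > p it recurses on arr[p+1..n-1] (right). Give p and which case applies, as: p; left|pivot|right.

pivot = arr[7] = -1; i = -1
j=0: arr[0]=-5 ≤ -1 → i=0, swap arr[0],arr[0] (no change) → -5 0 -7 1 2 3 -3 -1
j=1: arr[1]=0 > -1 → no swap
j=2: arr[2]=-7 ≤ -1 → i=1, swap arr[1],arr[2] → -5 -7 0 1 2 3 -3 -1
j=3: arr[3]=1 > -1 → no swap
j=4: arr[4]=2 > -1 → no swap
j=5: arr[5]=3 > -1 → no swap
j=6: arr[6]=-3 ≤ -1 → i=2, swap arr[2],arr[6] → -5 -7 -3 1 2 3 0 -1
final swap arr[3],arr[7] → -5 -7 -3 -1 2 3 0 1; return 3
p = 3; k-1 = 6 > 3 ⇒ right

3; right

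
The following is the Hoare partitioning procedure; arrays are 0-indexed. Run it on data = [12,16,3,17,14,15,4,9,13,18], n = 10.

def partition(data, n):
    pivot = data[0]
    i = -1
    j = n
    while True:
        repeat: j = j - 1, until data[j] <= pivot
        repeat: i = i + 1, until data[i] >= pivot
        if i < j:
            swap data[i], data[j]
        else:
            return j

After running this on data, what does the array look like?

pivot = data[0] = 12; i = -1, j = 10
j→7 (data[7]=9≤12), i→0 (data[0]=12≥12); i<j, swap → [9,16,3,17,14,15,4,12,13,18]
j→6 (data[6]=4≤12), i→1 (data[1]=16≥12); i<j, swap → [9,4,3,17,14,15,16,12,13,18]
j→2, i→3; i≥j, return j=2. data = [9,4,3,17,14,15,16,12,13,18]

[9,4,3,17,14,15,16,12,13,18]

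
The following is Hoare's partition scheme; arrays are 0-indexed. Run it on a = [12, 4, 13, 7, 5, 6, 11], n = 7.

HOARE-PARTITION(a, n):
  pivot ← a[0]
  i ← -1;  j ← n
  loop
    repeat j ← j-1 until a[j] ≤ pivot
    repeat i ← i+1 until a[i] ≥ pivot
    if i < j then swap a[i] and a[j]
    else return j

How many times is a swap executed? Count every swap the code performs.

pivot = a[0] = 12; i = -1, j = 7
j→6 (a[6]=11≤12), i→0 (a[0]=12≥12); i<j, swap → [11, 4, 13, 7, 5, 6, 12]
j→5 (a[5]=6≤12), i→2 (a[2]=13≥12); i<j, swap → [11, 4, 6, 7, 5, 13, 12]
j→4, i→5; i≥j, return j=4. a = [11, 4, 6, 7, 5, 13, 12]

2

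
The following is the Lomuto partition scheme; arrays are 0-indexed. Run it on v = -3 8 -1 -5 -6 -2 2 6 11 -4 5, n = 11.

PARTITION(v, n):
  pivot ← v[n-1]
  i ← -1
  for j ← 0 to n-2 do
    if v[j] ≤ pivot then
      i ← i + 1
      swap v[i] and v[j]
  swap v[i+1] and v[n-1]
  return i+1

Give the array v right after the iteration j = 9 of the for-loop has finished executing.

pivot=5, i=-1
j=0: -3≤5, i=0, swap(0,0) ⇒ -3 8 -1 -5 -6 -2 2 6 11 -4 5
j=1: 8>5, skip
j=2: -1≤5, i=1, swap(1,2) ⇒ -3 -1 8 -5 -6 -2 2 6 11 -4 5
j=3: -5≤5, i=2, swap(2,3) ⇒ -3 -1 -5 8 -6 -2 2 6 11 -4 5
j=4: -6≤5, i=3, swap(3,4) ⇒ -3 -1 -5 -6 8 -2 2 6 11 -4 5
j=5: -2≤5, i=4, swap(4,5) ⇒ -3 -1 -5 -6 -2 8 2 6 11 -4 5
j=6: 2≤5, i=5, swap(5,6) ⇒ -3 -1 -5 -6 -2 2 8 6 11 -4 5
j=7: 6>5, skip
j=8: 11>5, skip
j=9: -4≤5, i=6, swap(6,9) ⇒ -3 -1 -5 -6 -2 2 -4 6 11 8 5
(after j=9) v = -3 -1 -5 -6 -2 2 -4 6 11 8 5

-3 -1 -5 -6 -2 2 -4 6 11 8 5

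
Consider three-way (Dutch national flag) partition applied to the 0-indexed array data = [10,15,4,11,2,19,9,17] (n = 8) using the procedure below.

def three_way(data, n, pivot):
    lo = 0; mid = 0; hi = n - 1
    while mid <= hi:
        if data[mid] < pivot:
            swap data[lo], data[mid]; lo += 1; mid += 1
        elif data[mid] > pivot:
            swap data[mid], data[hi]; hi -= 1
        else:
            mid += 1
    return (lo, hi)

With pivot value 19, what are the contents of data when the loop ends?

lo=0 mid=0 hi=7
10<19: swap(0,0), lo=1 mid=1 ⇒ [10,15,4,11,2,19,9,17]
15<19: swap(1,1), lo=2 mid=2 ⇒ [10,15,4,11,2,19,9,17]
4<19: swap(2,2), lo=3 mid=3 ⇒ [10,15,4,11,2,19,9,17]
11<19: swap(3,3), lo=4 mid=4 ⇒ [10,15,4,11,2,19,9,17]
2<19: swap(4,4), lo=5 mid=5 ⇒ [10,15,4,11,2,19,9,17]
19=19: mid=6
9<19: swap(5,6), lo=6 mid=7 ⇒ [10,15,4,11,2,9,19,17]
17<19: swap(6,7), lo=7 mid=8 ⇒ [10,15,4,11,2,9,17,19]
done. lo=7 hi=7; data=[10,15,4,11,2,9,17,19]

[10,15,4,11,2,9,17,19]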